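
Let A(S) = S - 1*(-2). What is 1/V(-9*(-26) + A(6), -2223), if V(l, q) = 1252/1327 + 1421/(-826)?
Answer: -156586/121645 ≈ -1.2872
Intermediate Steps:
A(S) = 2 + S (A(S) = S + 2 = 2 + S)
V(l, q) = -121645/156586 (V(l, q) = 1252*(1/1327) + 1421*(-1/826) = 1252/1327 - 203/118 = -121645/156586)
1/V(-9*(-26) + A(6), -2223) = 1/(-121645/156586) = -156586/121645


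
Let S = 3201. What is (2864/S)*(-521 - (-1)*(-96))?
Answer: -1767088/3201 ≈ -552.04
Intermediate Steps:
(2864/S)*(-521 - (-1)*(-96)) = (2864/3201)*(-521 - (-1)*(-96)) = (2864*(1/3201))*(-521 - 1*96) = 2864*(-521 - 96)/3201 = (2864/3201)*(-617) = -1767088/3201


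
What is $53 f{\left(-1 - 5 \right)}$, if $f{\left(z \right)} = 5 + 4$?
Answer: $477$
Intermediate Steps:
$f{\left(z \right)} = 9$
$53 f{\left(-1 - 5 \right)} = 53 \cdot 9 = 477$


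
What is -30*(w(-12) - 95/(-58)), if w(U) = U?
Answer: 9015/29 ≈ 310.86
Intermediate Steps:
-30*(w(-12) - 95/(-58)) = -30*(-12 - 95/(-58)) = -30*(-12 - 95*(-1/58)) = -30*(-12 + 95/58) = -30*(-601/58) = 9015/29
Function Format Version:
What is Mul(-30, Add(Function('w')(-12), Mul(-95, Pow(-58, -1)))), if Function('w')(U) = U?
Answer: Rational(9015, 29) ≈ 310.86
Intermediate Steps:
Mul(-30, Add(Function('w')(-12), Mul(-95, Pow(-58, -1)))) = Mul(-30, Add(-12, Mul(-95, Pow(-58, -1)))) = Mul(-30, Add(-12, Mul(-95, Rational(-1, 58)))) = Mul(-30, Add(-12, Rational(95, 58))) = Mul(-30, Rational(-601, 58)) = Rational(9015, 29)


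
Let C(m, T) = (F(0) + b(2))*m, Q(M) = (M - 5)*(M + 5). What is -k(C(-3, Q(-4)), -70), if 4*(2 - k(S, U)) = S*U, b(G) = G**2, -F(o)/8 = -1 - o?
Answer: 628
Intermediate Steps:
F(o) = 8 + 8*o (F(o) = -8*(-1 - o) = 8 + 8*o)
Q(M) = (-5 + M)*(5 + M)
C(m, T) = 12*m (C(m, T) = ((8 + 8*0) + 2**2)*m = ((8 + 0) + 4)*m = (8 + 4)*m = 12*m)
k(S, U) = 2 - S*U/4
-k(C(-3, Q(-4)), -70) = -(2 - 1/4*12*(-3)*(-70)) = -(2 - 1/4*(-36)*(-70)) = -(2 - 630) = -1*(-628) = 628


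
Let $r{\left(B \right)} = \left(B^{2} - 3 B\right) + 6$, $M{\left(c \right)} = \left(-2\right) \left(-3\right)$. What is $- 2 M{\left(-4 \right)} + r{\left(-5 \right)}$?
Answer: $34$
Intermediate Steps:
$M{\left(c \right)} = 6$
$r{\left(B \right)} = 6 + B^{2} - 3 B$
$- 2 M{\left(-4 \right)} + r{\left(-5 \right)} = \left(-2\right) 6 + \left(6 + \left(-5\right)^{2} - -15\right) = -12 + \left(6 + 25 + 15\right) = -12 + 46 = 34$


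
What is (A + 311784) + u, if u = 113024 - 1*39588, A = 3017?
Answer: 388237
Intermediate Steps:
u = 73436 (u = 113024 - 39588 = 73436)
(A + 311784) + u = (3017 + 311784) + 73436 = 314801 + 73436 = 388237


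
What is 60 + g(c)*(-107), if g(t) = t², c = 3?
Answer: -903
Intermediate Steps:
60 + g(c)*(-107) = 60 + 3²*(-107) = 60 + 9*(-107) = 60 - 963 = -903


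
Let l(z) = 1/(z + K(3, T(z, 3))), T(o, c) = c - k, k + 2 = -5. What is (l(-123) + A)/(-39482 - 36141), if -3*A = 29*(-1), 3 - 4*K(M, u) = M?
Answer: -396/3100543 ≈ -0.00012772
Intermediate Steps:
k = -7 (k = -2 - 5 = -7)
T(o, c) = 7 + c (T(o, c) = c - 1*(-7) = c + 7 = 7 + c)
K(M, u) = ¾ - M/4
A = 29/3 (A = -29*(-1)/3 = -⅓*(-29) = 29/3 ≈ 9.6667)
l(z) = 1/z (l(z) = 1/(z + (¾ - ¼*3)) = 1/(z + (¾ - ¾)) = 1/(z + 0) = 1/z)
(l(-123) + A)/(-39482 - 36141) = (1/(-123) + 29/3)/(-39482 - 36141) = (-1/123 + 29/3)/(-75623) = (396/41)*(-1/75623) = -396/3100543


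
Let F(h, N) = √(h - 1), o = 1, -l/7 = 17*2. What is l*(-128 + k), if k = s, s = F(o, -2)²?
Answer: 30464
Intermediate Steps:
l = -238 (l = -119*2 = -7*34 = -238)
F(h, N) = √(-1 + h)
s = 0 (s = (√(-1 + 1))² = (√0)² = 0² = 0)
k = 0
l*(-128 + k) = -238*(-128 + 0) = -238*(-128) = 30464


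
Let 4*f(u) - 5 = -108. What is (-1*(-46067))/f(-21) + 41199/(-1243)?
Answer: -233288621/128029 ≈ -1822.2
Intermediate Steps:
f(u) = -103/4 (f(u) = 5/4 + (¼)*(-108) = 5/4 - 27 = -103/4)
(-1*(-46067))/f(-21) + 41199/(-1243) = (-1*(-46067))/(-103/4) + 41199/(-1243) = 46067*(-4/103) + 41199*(-1/1243) = -184268/103 - 41199/1243 = -233288621/128029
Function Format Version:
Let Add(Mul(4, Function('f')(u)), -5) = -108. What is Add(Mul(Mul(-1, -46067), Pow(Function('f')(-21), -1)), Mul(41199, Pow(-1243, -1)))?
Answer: Rational(-233288621, 128029) ≈ -1822.2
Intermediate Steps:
Function('f')(u) = Rational(-103, 4) (Function('f')(u) = Add(Rational(5, 4), Mul(Rational(1, 4), -108)) = Add(Rational(5, 4), -27) = Rational(-103, 4))
Add(Mul(Mul(-1, -46067), Pow(Function('f')(-21), -1)), Mul(41199, Pow(-1243, -1))) = Add(Mul(Mul(-1, -46067), Pow(Rational(-103, 4), -1)), Mul(41199, Pow(-1243, -1))) = Add(Mul(46067, Rational(-4, 103)), Mul(41199, Rational(-1, 1243))) = Add(Rational(-184268, 103), Rational(-41199, 1243)) = Rational(-233288621, 128029)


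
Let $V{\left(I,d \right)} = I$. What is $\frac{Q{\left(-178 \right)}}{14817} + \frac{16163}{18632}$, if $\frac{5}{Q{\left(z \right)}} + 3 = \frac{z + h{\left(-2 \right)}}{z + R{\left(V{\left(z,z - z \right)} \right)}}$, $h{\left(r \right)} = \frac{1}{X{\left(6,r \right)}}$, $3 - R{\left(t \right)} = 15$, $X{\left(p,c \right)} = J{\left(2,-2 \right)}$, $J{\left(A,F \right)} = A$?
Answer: $\frac{37592405687}{43343044008} \approx 0.86732$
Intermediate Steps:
$X{\left(p,c \right)} = 2$
$R{\left(t \right)} = -12$ ($R{\left(t \right)} = 3 - 15 = -12$)
$h{\left(r \right)} = \frac{1}{2}$
$Q{\left(z \right)} = \frac{5}{-3 + \frac{\frac{1}{2} + z}{-12 + z}}$ ($Q{\left(z \right)} = \frac{5}{-3 + \frac{z + \frac{1}{2}}{z - 12}} = \frac{5}{-3 + \frac{\frac{1}{2} + z}{-12 + z}}$)
$\frac{Q{\left(-178 \right)}}{14817} + \frac{16163}{18632} = \frac{10 \frac{1}{-73 + 4 \left(-178\right)} \left(12 - -178\right)}{14817} + \frac{16163}{18632} = \frac{10 \left(12 + 178\right)}{-73 - 712} \cdot \frac{1}{14817} + 16163 \cdot \frac{1}{18632} = 10 \frac{1}{-785} \cdot 190 \cdot \frac{1}{14817} + \frac{16163}{18632} = 10 \left(- \frac{1}{785}\right) 190 \cdot \frac{1}{14817} + \frac{16163}{18632} = \left(- \frac{380}{157}\right) \frac{1}{14817} + \frac{16163}{18632} = - \frac{380}{2326269} + \frac{16163}{18632} = \frac{37592405687}{43343044008}$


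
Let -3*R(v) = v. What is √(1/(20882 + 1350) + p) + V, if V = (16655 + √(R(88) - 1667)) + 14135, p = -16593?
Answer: 30790 + I*√15267/3 + 5*I*√82012864234/11116 ≈ 30790.0 + 170.0*I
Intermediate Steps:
R(v) = -v/3
V = 30790 + I*√15267/3 (V = (16655 + √(-⅓*88 - 1667)) + 14135 = (16655 + √(-88/3 - 1667)) + 14135 = (16655 + √(-5089/3)) + 14135 = (16655 + I*√15267/3) + 14135 = 30790 + I*√15267/3 ≈ 30790.0 + 41.187*I)
√(1/(20882 + 1350) + p) + V = √(1/(20882 + 1350) - 16593) + (30790 + I*√15267/3) = √(1/22232 - 16593) + (30790 + I*√15267/3) = √(-368895575/22232) + (30790 + I*√15267/3) = 5*I*√82012864234/11116 + (30790 + I*√15267/3) = 30790 + I*√15267/3 + 5*I*√82012864234/11116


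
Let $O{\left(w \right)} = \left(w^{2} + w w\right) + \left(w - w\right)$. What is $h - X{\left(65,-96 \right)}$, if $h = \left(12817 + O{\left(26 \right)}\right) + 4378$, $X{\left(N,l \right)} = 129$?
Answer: $18418$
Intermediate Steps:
$O{\left(w \right)} = 2 w^{2}$ ($O{\left(w \right)} = \left(w^{2} + w^{2}\right) + 0 = 2 w^{2} + 0 = 2 w^{2}$)
$h = 18547$ ($h = \left(12817 + 2 \cdot 26^{2}\right) + 4378 = \left(12817 + 2 \cdot 676\right) + 4378 = \left(12817 + 1352\right) + 4378 = 14169 + 4378 = 18547$)
$h - X{\left(65,-96 \right)} = 18547 - 129 = 18418$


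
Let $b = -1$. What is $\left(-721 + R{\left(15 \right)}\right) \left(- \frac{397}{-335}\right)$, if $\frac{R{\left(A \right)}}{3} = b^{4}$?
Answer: $- \frac{285046}{335} \approx -850.88$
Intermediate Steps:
$R{\left(A \right)} = 3$ ($R{\left(A \right)} = 3 \left(-1\right)^{4} = 3 \cdot 1 = 3$)
$\left(-721 + R{\left(15 \right)}\right) \left(- \frac{397}{-335}\right) = \left(-721 + 3\right) \left(- \frac{397}{-335}\right) = - 718 \left(\left(-397\right) \left(- \frac{1}{335}\right)\right) = \left(-718\right) \frac{397}{335} = - \frac{285046}{335}$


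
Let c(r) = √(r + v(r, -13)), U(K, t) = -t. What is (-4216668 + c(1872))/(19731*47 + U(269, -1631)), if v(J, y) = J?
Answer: -1054167/232247 + 3*√26/232247 ≈ -4.5389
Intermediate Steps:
c(r) = √2*√r (c(r) = √(r + r) = √(2*r) = √2*√r)
(-4216668 + c(1872))/(19731*47 + U(269, -1631)) = (-4216668 + √2*√1872)/(19731*47 - 1*(-1631)) = (-4216668 + √2*(12*√13))/(927357 + 1631) = (-4216668 + 12*√26)/928988 = (-4216668 + 12*√26)*(1/928988) = -1054167/232247 + 3*√26/232247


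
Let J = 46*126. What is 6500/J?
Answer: 1625/1449 ≈ 1.1215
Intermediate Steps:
J = 5796
6500/J = 6500/5796 = 6500*(1/5796) = 1625/1449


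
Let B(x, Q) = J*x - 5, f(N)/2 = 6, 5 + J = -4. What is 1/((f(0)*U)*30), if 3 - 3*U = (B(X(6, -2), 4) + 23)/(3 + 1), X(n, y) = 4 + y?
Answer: 1/360 ≈ 0.0027778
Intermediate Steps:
J = -9 (J = -5 - 4 = -9)
f(N) = 12 (f(N) = 2*6 = 12)
B(x, Q) = -5 - 9*x (B(x, Q) = -9*x - 5 = -5 - 9*x)
U = 1 (U = 1 - ((-5 - 9*(4 - 2)) + 23)/(3*(3 + 1)) = 1 - ((-5 - 9*2) + 23)/(3*4) = 1 - ((-5 - 18) + 23)/(3*4) = 1 - (-23 + 23)/(3*4) = 1 - 0/4 = 1 - ⅓*0 = 1 + 0 = 1)
1/((f(0)*U)*30) = 1/((12*1)*30) = 1/(12*30) = 1/360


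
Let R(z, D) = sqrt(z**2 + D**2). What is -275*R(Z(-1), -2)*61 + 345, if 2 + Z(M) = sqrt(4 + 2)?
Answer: 345 - 16775*sqrt(14 - 4*sqrt(6)) ≈ -34042.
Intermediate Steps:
Z(M) = -2 + sqrt(6) (Z(M) = -2 + sqrt(4 + 2) = -2 + sqrt(6))
R(z, D) = sqrt(D**2 + z**2)
-275*R(Z(-1), -2)*61 + 345 = -275*sqrt((-2)**2 + (-2 + sqrt(6))**2)*61 + 345 = -275*sqrt(4 + (-2 + sqrt(6))**2)*61 + 345 = -16775*sqrt(4 + (-2 + sqrt(6))**2) + 345 = 345 - 16775*sqrt(4 + (-2 + sqrt(6))**2)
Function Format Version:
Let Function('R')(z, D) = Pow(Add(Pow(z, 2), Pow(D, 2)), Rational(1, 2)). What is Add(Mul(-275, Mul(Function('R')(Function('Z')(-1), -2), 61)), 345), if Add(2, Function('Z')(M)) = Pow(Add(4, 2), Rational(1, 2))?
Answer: Add(345, Mul(-16775, Pow(Add(14, Mul(-4, Pow(6, Rational(1, 2)))), Rational(1, 2)))) ≈ -34042.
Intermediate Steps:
Function('Z')(M) = Add(-2, Pow(6, Rational(1, 2))) (Function('Z')(M) = Add(-2, Pow(Add(4, 2), Rational(1, 2))) = Add(-2, Pow(6, Rational(1, 2))))
Function('R')(z, D) = Pow(Add(Pow(D, 2), Pow(z, 2)), Rational(1, 2))
Add(Mul(-275, Mul(Function('R')(Function('Z')(-1), -2), 61)), 345) = Add(Mul(-275, Mul(Pow(Add(Pow(-2, 2), Pow(Add(-2, Pow(6, Rational(1, 2))), 2)), Rational(1, 2)), 61)), 345) = Add(Mul(-275, Mul(Pow(Add(4, Pow(Add(-2, Pow(6, Rational(1, 2))), 2)), Rational(1, 2)), 61)), 345) = Add(Mul(-275, Mul(61, Pow(Add(4, Pow(Add(-2, Pow(6, Rational(1, 2))), 2)), Rational(1, 2)))), 345) = Add(Mul(-16775, Pow(Add(4, Pow(Add(-2, Pow(6, Rational(1, 2))), 2)), Rational(1, 2))), 345) = Add(345, Mul(-16775, Pow(Add(4, Pow(Add(-2, Pow(6, Rational(1, 2))), 2)), Rational(1, 2))))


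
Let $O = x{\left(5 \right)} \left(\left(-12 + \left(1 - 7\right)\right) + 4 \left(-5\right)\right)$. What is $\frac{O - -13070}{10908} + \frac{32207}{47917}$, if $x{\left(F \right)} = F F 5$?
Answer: $\frac{187495849}{130669659} \approx 1.4349$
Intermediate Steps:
$x{\left(F \right)} = 5 F^{2}$ ($x{\left(F \right)} = F^{2} \cdot 5 = 5 F^{2}$)
$O = -4750$ ($O = 5 \cdot 5^{2} \left(\left(-12 + \left(1 - 7\right)\right) + 4 \left(-5\right)\right) = 5 \cdot 25 \left(\left(-12 + \left(1 - 7\right)\right) - 20\right) = 125 \left(\left(-12 - 6\right) - 20\right) = 125 \left(-18 - 20\right) = 125 \left(-38\right) = -4750$)
$\frac{O - -13070}{10908} + \frac{32207}{47917} = \frac{-4750 - -13070}{10908} + \frac{32207}{47917} = \left(-4750 + 13070\right) \frac{1}{10908} + 32207 \cdot \frac{1}{47917} = 8320 \cdot \frac{1}{10908} + \frac{32207}{47917} = \frac{2080}{2727} + \frac{32207}{47917} = \frac{187495849}{130669659}$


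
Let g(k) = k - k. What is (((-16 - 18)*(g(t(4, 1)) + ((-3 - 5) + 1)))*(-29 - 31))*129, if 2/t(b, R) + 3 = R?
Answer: -1842120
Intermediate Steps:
t(b, R) = 2/(-3 + R)
g(k) = 0
(((-16 - 18)*(g(t(4, 1)) + ((-3 - 5) + 1)))*(-29 - 31))*129 = (((-16 - 18)*(0 + ((-3 - 5) + 1)))*(-29 - 31))*129 = (-34*(0 + (-8 + 1))*(-60))*129 = (-34*(0 - 7)*(-60))*129 = (-34*(-7)*(-60))*129 = (238*(-60))*129 = -14280*129 = -1842120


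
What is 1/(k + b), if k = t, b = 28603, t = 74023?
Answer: 1/102626 ≈ 9.7441e-6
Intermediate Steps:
k = 74023
1/(k + b) = 1/(74023 + 28603) = 1/102626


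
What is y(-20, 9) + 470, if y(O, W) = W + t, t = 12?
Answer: 491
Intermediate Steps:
y(O, W) = 12 + W (y(O, W) = W + 12 = 12 + W)
y(-20, 9) + 470 = (12 + 9) + 470 = 21 + 470 = 491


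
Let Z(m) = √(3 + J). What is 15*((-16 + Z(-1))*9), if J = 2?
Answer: -2160 + 135*√5 ≈ -1858.1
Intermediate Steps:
Z(m) = √5 (Z(m) = √(3 + 2) = √5)
15*((-16 + Z(-1))*9) = 15*((-16 + √5)*9) = 15*(-144 + 9*√5) = -2160 + 135*√5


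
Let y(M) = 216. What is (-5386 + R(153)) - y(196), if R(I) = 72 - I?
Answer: -5683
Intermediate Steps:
(-5386 + R(153)) - y(196) = (-5386 + (72 - 1*153)) - 1*216 = (-5386 + (72 - 153)) - 216 = (-5386 - 81) - 216 = -5467 - 216 = -5683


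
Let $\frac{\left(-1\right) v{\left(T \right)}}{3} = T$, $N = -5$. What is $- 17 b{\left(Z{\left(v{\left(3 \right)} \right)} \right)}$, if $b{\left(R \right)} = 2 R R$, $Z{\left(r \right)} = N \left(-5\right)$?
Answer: $-21250$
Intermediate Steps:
$v{\left(T \right)} = - 3 T$
$Z{\left(r \right)} = 25$ ($Z{\left(r \right)} = \left(-5\right) \left(-5\right) = 25$)
$b{\left(R \right)} = 2 R^{2}$
$- 17 b{\left(Z{\left(v{\left(3 \right)} \right)} \right)} = - 17 \cdot 2 \cdot 25^{2} = - 17 \cdot 2 \cdot 625 = \left(-17\right) 1250 = -21250$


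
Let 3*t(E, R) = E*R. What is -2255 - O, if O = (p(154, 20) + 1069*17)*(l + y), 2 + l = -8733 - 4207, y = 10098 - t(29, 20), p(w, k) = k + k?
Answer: 55316697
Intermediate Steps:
p(w, k) = 2*k
t(E, R) = E*R/3 (t(E, R) = (E*R)/3 = E*R/3)
y = 29714/3 (y = 10098 - 29*20/3 = 10098 - 1*580/3 = 10098 - 580/3 = 29714/3 ≈ 9904.7)
l = -12942 (l = -2 + (-8733 - 4207) = -2 - 12940 = -12942)
O = -55318952 (O = (2*20 + 1069*17)*(-12942 + 29714/3) = (40 + 18173)*(-9112/3) = 18213*(-9112/3) = -55318952)
-2255 - O = -2255 - 1*(-55318952) = -2255 + 55318952 = 55316697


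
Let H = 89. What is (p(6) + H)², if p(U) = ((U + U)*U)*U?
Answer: 271441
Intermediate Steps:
p(U) = 2*U³ (p(U) = ((2*U)*U)*U = (2*U²)*U = 2*U³)
(p(6) + H)² = (2*6³ + 89)² = (2*216 + 89)² = (432 + 89)² = 521² = 271441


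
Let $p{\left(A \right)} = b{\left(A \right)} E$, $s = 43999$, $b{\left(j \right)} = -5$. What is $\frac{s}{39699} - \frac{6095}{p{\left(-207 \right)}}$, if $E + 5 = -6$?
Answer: $- \frac{4355372}{39699} \approx -109.71$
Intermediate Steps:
$E = -11$ ($E = -5 - 6 = -11$)
$p{\left(A \right)} = 55$ ($p{\left(A \right)} = \left(-5\right) \left(-11\right) = 55$)
$\frac{s}{39699} - \frac{6095}{p{\left(-207 \right)}} = \frac{43999}{39699} - \frac{6095}{55} = 43999 \cdot \frac{1}{39699} - \frac{1219}{11} = \frac{43999}{39699} - \frac{1219}{11} = - \frac{4355372}{39699}$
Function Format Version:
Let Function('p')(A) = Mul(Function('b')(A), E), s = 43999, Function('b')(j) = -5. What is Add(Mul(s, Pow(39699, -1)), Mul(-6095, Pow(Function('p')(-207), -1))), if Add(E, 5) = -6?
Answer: Rational(-4355372, 39699) ≈ -109.71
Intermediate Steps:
E = -11 (E = Add(-5, -6) = -11)
Function('p')(A) = 55 (Function('p')(A) = Mul(-5, -11) = 55)
Add(Mul(s, Pow(39699, -1)), Mul(-6095, Pow(Function('p')(-207), -1))) = Add(Mul(43999, Pow(39699, -1)), Mul(-6095, Pow(55, -1))) = Add(Mul(43999, Rational(1, 39699)), Mul(-6095, Rational(1, 55))) = Add(Rational(43999, 39699), Rational(-1219, 11)) = Rational(-4355372, 39699)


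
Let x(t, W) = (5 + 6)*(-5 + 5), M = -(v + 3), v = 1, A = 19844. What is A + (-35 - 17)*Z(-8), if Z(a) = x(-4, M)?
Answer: 19844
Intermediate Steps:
M = -4 (M = -(1 + 3) = -1*4 = -4)
x(t, W) = 0 (x(t, W) = 11*0 = 0)
Z(a) = 0
A + (-35 - 17)*Z(-8) = 19844 + (-35 - 17)*0 = 19844 - 52*0 = 19844 + 0 = 19844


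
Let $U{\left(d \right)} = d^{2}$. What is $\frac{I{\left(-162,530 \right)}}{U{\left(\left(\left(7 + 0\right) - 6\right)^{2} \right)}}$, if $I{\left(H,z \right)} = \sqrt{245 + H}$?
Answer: $\sqrt{83} \approx 9.1104$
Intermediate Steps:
$\frac{I{\left(-162,530 \right)}}{U{\left(\left(\left(7 + 0\right) - 6\right)^{2} \right)}} = \frac{\sqrt{245 - 162}}{\left(\left(\left(7 + 0\right) - 6\right)^{2}\right)^{2}} = \frac{\sqrt{83}}{\left(\left(7 - 6\right)^{2}\right)^{2}} = \frac{\sqrt{83}}{\left(1^{2}\right)^{2}} = \frac{\sqrt{83}}{1^{2}} = \frac{\sqrt{83}}{1} = \sqrt{83} \cdot 1 = \sqrt{83}$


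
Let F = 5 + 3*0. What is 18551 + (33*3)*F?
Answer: 19046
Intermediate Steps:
F = 5 (F = 5 + 0 = 5)
18551 + (33*3)*F = 18551 + (33*3)*5 = 18551 + 99*5 = 18551 + 495 = 19046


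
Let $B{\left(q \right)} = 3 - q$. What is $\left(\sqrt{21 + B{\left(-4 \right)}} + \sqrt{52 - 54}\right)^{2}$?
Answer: $26 + 4 i \sqrt{14} \approx 26.0 + 14.967 i$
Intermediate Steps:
$\left(\sqrt{21 + B{\left(-4 \right)}} + \sqrt{52 - 54}\right)^{2} = \left(\sqrt{21 + \left(3 - -4\right)} + \sqrt{52 - 54}\right)^{2} = \left(\sqrt{21 + \left(3 + 4\right)} + \sqrt{-2}\right)^{2} = \left(\sqrt{21 + 7} + i \sqrt{2}\right)^{2} = \left(\sqrt{28} + i \sqrt{2}\right)^{2} = \left(2 \sqrt{7} + i \sqrt{2}\right)^{2}$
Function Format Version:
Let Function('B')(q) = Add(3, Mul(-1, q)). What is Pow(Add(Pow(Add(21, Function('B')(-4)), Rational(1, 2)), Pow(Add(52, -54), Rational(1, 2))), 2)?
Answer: Add(26, Mul(4, I, Pow(14, Rational(1, 2)))) ≈ Add(26.000, Mul(14.967, I))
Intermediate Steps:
Pow(Add(Pow(Add(21, Function('B')(-4)), Rational(1, 2)), Pow(Add(52, -54), Rational(1, 2))), 2) = Pow(Add(Pow(Add(21, Add(3, Mul(-1, -4))), Rational(1, 2)), Pow(Add(52, -54), Rational(1, 2))), 2) = Pow(Add(Pow(Add(21, Add(3, 4)), Rational(1, 2)), Pow(-2, Rational(1, 2))), 2) = Pow(Add(Pow(Add(21, 7), Rational(1, 2)), Mul(I, Pow(2, Rational(1, 2)))), 2) = Pow(Add(Pow(28, Rational(1, 2)), Mul(I, Pow(2, Rational(1, 2)))), 2) = Pow(Add(Mul(2, Pow(7, Rational(1, 2))), Mul(I, Pow(2, Rational(1, 2)))), 2)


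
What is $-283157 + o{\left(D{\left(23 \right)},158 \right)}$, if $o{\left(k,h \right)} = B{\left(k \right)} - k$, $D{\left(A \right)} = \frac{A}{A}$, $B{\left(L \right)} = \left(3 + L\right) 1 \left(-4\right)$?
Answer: $-283174$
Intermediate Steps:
$B{\left(L \right)} = -12 - 4 L$ ($B{\left(L \right)} = \left(3 + L\right) \left(-4\right) = -12 - 4 L$)
$D{\left(A \right)} = 1$
$o{\left(k,h \right)} = -12 - 5 k$ ($o{\left(k,h \right)} = \left(-12 - 4 k\right) - k = -12 - 5 k$)
$-283157 + o{\left(D{\left(23 \right)},158 \right)} = -283157 - 17 = -283174$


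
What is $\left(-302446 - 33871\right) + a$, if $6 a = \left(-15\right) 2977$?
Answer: $- \frac{687519}{2} \approx -3.4376 \cdot 10^{5}$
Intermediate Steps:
$a = - \frac{14885}{2}$ ($a = \frac{\left(-15\right) 2977}{6} = \frac{1}{6} \left(-44655\right) = - \frac{14885}{2} \approx -7442.5$)
$\left(-302446 - 33871\right) + a = \left(-302446 - 33871\right) - \frac{14885}{2} = -336317 - \frac{14885}{2} = - \frac{687519}{2}$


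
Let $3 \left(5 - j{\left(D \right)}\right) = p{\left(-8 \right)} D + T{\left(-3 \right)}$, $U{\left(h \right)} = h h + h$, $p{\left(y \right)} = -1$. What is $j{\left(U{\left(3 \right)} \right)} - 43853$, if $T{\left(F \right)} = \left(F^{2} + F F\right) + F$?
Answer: $-43849$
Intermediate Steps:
$T{\left(F \right)} = F + 2 F^{2}$ ($T{\left(F \right)} = \left(F^{2} + F^{2}\right) + F = 2 F^{2} + F = F + 2 F^{2}$)
$U{\left(h \right)} = h + h^{2}$ ($U{\left(h \right)} = h^{2} + h = h + h^{2}$)
$j{\left(D \right)} = \frac{D}{3}$ ($j{\left(D \right)} = 5 - \frac{- D - 3 \left(1 + 2 \left(-3\right)\right)}{3} = 5 - \frac{- D - 3 \left(1 - 6\right)}{3} = 5 - \frac{- D - -15}{3} = 5 - \frac{- D + 15}{3} = 5 - \frac{15 - D}{3} = 5 + \left(-5 + \frac{D}{3}\right) = \frac{D}{3}$)
$j{\left(U{\left(3 \right)} \right)} - 43853 = \frac{3 \left(1 + 3\right)}{3} - 43853 = \frac{3 \cdot 4}{3} - 43853 = \frac{1}{3} \cdot 12 - 43853 = 4 - 43853 = -43849$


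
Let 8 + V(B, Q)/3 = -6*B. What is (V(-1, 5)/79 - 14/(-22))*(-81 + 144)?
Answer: 30681/869 ≈ 35.306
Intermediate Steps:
V(B, Q) = -24 - 18*B (V(B, Q) = -24 + 3*(-6*B) = -24 - 18*B)
(V(-1, 5)/79 - 14/(-22))*(-81 + 144) = ((-24 - 18*(-1))/79 - 14/(-22))*(-81 + 144) = ((-24 + 18)*(1/79) - 14*(-1/22))*63 = (-6*1/79 + 7/11)*63 = (-6/79 + 7/11)*63 = (487/869)*63 = 30681/869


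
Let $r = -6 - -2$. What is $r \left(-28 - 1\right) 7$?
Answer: $812$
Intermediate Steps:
$r = -4$ ($r = -6 + 2 = -4$)
$r \left(-28 - 1\right) 7 = - 4 \left(-28 - 1\right) 7 = - 4 \left(\left(-29\right) 7\right) = \left(-4\right) \left(-203\right) = 812$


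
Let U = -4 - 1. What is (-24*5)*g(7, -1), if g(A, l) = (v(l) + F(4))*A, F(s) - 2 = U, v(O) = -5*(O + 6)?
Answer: 23520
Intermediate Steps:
v(O) = -30 - 5*O (v(O) = -5*(6 + O) = -30 - 5*O)
U = -5
F(s) = -3 (F(s) = 2 - 5 = -3)
g(A, l) = A*(-33 - 5*l) (g(A, l) = ((-30 - 5*l) - 3)*A = (-33 - 5*l)*A = A*(-33 - 5*l))
(-24*5)*g(7, -1) = (-24*5)*(-1*7*(33 + 5*(-1))) = -(-120)*7*(33 - 5) = -(-120)*7*28 = -120*(-196) = 23520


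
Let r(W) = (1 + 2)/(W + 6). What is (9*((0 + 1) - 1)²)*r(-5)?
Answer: 0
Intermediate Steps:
r(W) = 3/(6 + W)
(9*((0 + 1) - 1)²)*r(-5) = (9*((0 + 1) - 1)²)*(3/(6 - 5)) = (9*(1 - 1)²)*(3/1) = (9*0²)*(3*1) = (9*0)*3 = 0*3 = 0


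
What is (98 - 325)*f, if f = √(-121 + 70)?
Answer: -227*I*√51 ≈ -1621.1*I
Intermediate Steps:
f = I*√51 (f = √(-51) = I*√51 ≈ 7.1414*I)
(98 - 325)*f = (98 - 325)*(I*√51) = -227*I*√51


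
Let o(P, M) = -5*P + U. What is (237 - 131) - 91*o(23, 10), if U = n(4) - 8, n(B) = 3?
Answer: 11026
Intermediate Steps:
U = -5 (U = 3 - 8 = -5)
o(P, M) = -5 - 5*P (o(P, M) = -5*P - 5 = -5 - 5*P)
(237 - 131) - 91*o(23, 10) = (237 - 131) - 91*(-5 - 5*23) = 106 - 91*(-5 - 115) = 106 - 91*(-120) = 106 + 10920 = 11026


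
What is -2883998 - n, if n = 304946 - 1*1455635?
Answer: -1733309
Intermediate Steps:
n = -1150689 (n = 304946 - 1455635 = -1150689)
-2883998 - n = -2883998 - 1*(-1150689) = -2883998 + 1150689 = -1733309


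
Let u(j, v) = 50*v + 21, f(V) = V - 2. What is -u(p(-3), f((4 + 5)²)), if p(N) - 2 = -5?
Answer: -3971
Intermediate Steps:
f(V) = -2 + V
p(N) = -3 (p(N) = 2 - 5 = -3)
u(j, v) = 21 + 50*v
-u(p(-3), f((4 + 5)²)) = -(21 + 50*(-2 + (4 + 5)²)) = -(21 + 50*(-2 + 9²)) = -(21 + 50*(-2 + 81)) = -(21 + 50*79) = -(21 + 3950) = -1*3971 = -3971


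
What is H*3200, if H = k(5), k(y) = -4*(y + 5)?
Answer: -128000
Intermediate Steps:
k(y) = -20 - 4*y (k(y) = -4*(5 + y) = -20 - 4*y)
H = -40 (H = -20 - 4*5 = -20 - 20 = -40)
H*3200 = -40*3200 = -128000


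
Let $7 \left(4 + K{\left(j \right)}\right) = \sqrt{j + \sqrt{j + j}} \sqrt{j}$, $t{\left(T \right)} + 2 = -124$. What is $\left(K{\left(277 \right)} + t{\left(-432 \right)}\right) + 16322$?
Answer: $16192 + \frac{\sqrt{76729 + 277 \sqrt{554}}}{7} \approx 16233.0$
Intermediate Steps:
$t{\left(T \right)} = -126$ ($t{\left(T \right)} = -2 - 124 = -126$)
$K{\left(j \right)} = -4 + \frac{\sqrt{j} \sqrt{j + \sqrt{2} \sqrt{j}}}{7}$ ($K{\left(j \right)} = -4 + \frac{\sqrt{j + \sqrt{j + j}} \sqrt{j}}{7} = -4 + \frac{\sqrt{j + \sqrt{2 j}} \sqrt{j}}{7} = -4 + \frac{\sqrt{j + \sqrt{2} \sqrt{j}} \sqrt{j}}{7} = -4 + \frac{\sqrt{j} \sqrt{j + \sqrt{2} \sqrt{j}}}{7}$)
$\left(K{\left(277 \right)} + t{\left(-432 \right)}\right) + 16322 = \left(\left(-4 + \frac{\sqrt{277} \sqrt{277 + \sqrt{2} \sqrt{277}}}{7}\right) - 126\right) + 16322 = \left(\left(-4 + \frac{\sqrt{277} \sqrt{277 + \sqrt{554}}}{7}\right) - 126\right) + 16322 = \left(-130 + \frac{\sqrt{277} \sqrt{277 + \sqrt{554}}}{7}\right) + 16322 = 16192 + \frac{\sqrt{277} \sqrt{277 + \sqrt{554}}}{7}$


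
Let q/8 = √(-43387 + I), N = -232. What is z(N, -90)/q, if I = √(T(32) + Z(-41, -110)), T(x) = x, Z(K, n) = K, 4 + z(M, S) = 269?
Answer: 265/(8*√(-43387 + 3*I)) ≈ 5.498e-6 - 0.15903*I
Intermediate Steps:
z(M, S) = 265 (z(M, S) = -4 + 269 = 265)
I = 3*I (I = √(32 - 41) = √(-9) = 3*I ≈ 3.0*I)
q = 8*√(-43387 + 3*I) ≈ 0.05761 + 1666.4*I
z(N, -90)/q = 265/((8*√(-43387 + 3*I))) = 265*(1/(8*√(-43387 + 3*I))) = 265/(8*√(-43387 + 3*I))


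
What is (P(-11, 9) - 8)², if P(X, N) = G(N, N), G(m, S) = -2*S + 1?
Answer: 625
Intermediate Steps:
G(m, S) = 1 - 2*S
P(X, N) = 1 - 2*N
(P(-11, 9) - 8)² = ((1 - 2*9) - 8)² = ((1 - 18) - 8)² = (-17 - 8)² = (-25)² = 625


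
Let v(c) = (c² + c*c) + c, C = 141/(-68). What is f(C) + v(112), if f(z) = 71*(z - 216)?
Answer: 660741/68 ≈ 9716.8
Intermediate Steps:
C = -141/68 (C = 141*(-1/68) = -141/68 ≈ -2.0735)
f(z) = -15336 + 71*z (f(z) = 71*(-216 + z) = -15336 + 71*z)
v(c) = c + 2*c² (v(c) = (c² + c²) + c = 2*c² + c = c + 2*c²)
f(C) + v(112) = (-15336 + 71*(-141/68)) + 112*(1 + 2*112) = (-15336 - 10011/68) + 112*(1 + 224) = -1052859/68 + 112*225 = -1052859/68 + 25200 = 660741/68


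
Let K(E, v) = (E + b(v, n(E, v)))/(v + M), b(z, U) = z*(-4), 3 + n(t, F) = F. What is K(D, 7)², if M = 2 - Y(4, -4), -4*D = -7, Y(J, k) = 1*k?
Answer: 11025/2704 ≈ 4.0773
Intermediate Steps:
Y(J, k) = k
D = 7/4 (D = -¼*(-7) = 7/4 ≈ 1.7500)
n(t, F) = -3 + F
b(z, U) = -4*z
M = 6 (M = 2 - 1*(-4) = 2 + 4 = 6)
K(E, v) = (E - 4*v)/(6 + v) (K(E, v) = (E - 4*v)/(v + 6) = (E - 4*v)/(6 + v))
K(D, 7)² = ((7/4 - 4*7)/(6 + 7))² = ((7/4 - 28)/13)² = ((1/13)*(-105/4))² = (-105/52)² = 11025/2704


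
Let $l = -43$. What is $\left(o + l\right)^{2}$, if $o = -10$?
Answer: $2809$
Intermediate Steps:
$\left(o + l\right)^{2} = \left(-10 - 43\right)^{2} = \left(-53\right)^{2} = 2809$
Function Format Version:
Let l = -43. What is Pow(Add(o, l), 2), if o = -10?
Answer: 2809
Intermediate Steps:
Pow(Add(o, l), 2) = Pow(Add(-10, -43), 2) = Pow(-53, 2) = 2809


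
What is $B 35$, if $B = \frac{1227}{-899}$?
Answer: $- \frac{42945}{899} \approx -47.77$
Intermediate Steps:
$B = - \frac{1227}{899}$ ($B = 1227 \left(- \frac{1}{899}\right) = - \frac{1227}{899} \approx -1.3648$)
$B 35 = \left(- \frac{1227}{899}\right) 35 = - \frac{42945}{899}$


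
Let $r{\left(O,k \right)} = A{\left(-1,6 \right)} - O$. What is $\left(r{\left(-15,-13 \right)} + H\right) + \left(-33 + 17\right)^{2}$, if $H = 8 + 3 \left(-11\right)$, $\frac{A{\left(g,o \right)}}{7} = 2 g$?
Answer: $232$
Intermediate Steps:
$A{\left(g,o \right)} = 14 g$ ($A{\left(g,o \right)} = 7 \cdot 2 g = 14 g$)
$r{\left(O,k \right)} = -14 - O$ ($r{\left(O,k \right)} = 14 \left(-1\right) - O = -14 - O$)
$H = -25$ ($H = 8 - 33 = -25$)
$\left(r{\left(-15,-13 \right)} + H\right) + \left(-33 + 17\right)^{2} = \left(\left(-14 - -15\right) - 25\right) + \left(-33 + 17\right)^{2} = \left(\left(-14 + 15\right) - 25\right) + \left(-16\right)^{2} = \left(1 - 25\right) + 256 = -24 + 256 = 232$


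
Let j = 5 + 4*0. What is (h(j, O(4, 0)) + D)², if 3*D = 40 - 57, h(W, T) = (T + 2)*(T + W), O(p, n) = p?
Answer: 21025/9 ≈ 2336.1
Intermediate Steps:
j = 5 (j = 5 + 0 = 5)
h(W, T) = (2 + T)*(T + W)
D = -17/3 (D = (40 - 57)/3 = (⅓)*(-17) = -17/3 ≈ -5.6667)
(h(j, O(4, 0)) + D)² = ((4² + 2*4 + 2*5 + 4*5) - 17/3)² = ((16 + 8 + 10 + 20) - 17/3)² = (54 - 17/3)² = (145/3)² = 21025/9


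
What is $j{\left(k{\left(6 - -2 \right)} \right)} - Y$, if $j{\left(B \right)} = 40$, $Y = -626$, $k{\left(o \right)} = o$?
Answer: $666$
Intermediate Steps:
$j{\left(k{\left(6 - -2 \right)} \right)} - Y = 40 - -626 = 40 + 626 = 666$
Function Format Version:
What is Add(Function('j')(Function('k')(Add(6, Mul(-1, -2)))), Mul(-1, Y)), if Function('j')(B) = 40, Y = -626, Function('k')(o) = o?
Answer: 666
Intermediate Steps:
Add(Function('j')(Function('k')(Add(6, Mul(-1, -2)))), Mul(-1, Y)) = Add(40, Mul(-1, -626)) = Add(40, 626) = 666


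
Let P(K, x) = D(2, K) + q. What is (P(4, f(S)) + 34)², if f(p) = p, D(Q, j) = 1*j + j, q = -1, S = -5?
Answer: 1681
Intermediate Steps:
D(Q, j) = 2*j (D(Q, j) = j + j = 2*j)
P(K, x) = -1 + 2*K (P(K, x) = 2*K - 1 = -1 + 2*K)
(P(4, f(S)) + 34)² = ((-1 + 2*4) + 34)² = ((-1 + 8) + 34)² = (7 + 34)² = 41² = 1681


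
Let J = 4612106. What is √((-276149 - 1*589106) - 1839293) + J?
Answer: 4612106 + 2*I*√676137 ≈ 4.6121e+6 + 1644.6*I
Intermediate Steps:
√((-276149 - 1*589106) - 1839293) + J = √((-276149 - 1*589106) - 1839293) + 4612106 = √((-276149 - 589106) - 1839293) + 4612106 = √(-865255 - 1839293) + 4612106 = √(-2704548) + 4612106 = 2*I*√676137 + 4612106 = 4612106 + 2*I*√676137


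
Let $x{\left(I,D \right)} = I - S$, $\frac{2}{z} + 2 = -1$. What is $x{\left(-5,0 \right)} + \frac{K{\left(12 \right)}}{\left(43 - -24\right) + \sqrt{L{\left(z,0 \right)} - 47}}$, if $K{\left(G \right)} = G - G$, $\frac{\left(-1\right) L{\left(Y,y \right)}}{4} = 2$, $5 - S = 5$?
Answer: $-5$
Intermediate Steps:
$S = 0$ ($S = 5 - 5 = 0$)
$z = - \frac{2}{3}$ ($z = \frac{2}{-2 - 1} = \frac{2}{-3} = 2 \left(- \frac{1}{3}\right) = - \frac{2}{3} \approx -0.66667$)
$L{\left(Y,y \right)} = -8$ ($L{\left(Y,y \right)} = \left(-4\right) 2 = -8$)
$x{\left(I,D \right)} = I$ ($x{\left(I,D \right)} = I - 0 = I + 0 = I$)
$K{\left(G \right)} = 0$
$x{\left(-5,0 \right)} + \frac{K{\left(12 \right)}}{\left(43 - -24\right) + \sqrt{L{\left(z,0 \right)} - 47}} = -5 + \frac{0}{\left(43 - -24\right) + \sqrt{-8 - 47}} = -5 + \frac{0}{\left(43 + 24\right) + \sqrt{-55}} = -5 + \frac{0}{67 + i \sqrt{55}} = -5 + 0 = -5$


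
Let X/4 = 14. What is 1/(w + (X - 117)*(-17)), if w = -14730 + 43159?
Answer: 1/29466 ≈ 3.3937e-5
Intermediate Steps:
X = 56 (X = 4*14 = 56)
w = 28429
1/(w + (X - 117)*(-17)) = 1/(28429 + (56 - 117)*(-17)) = 1/(28429 - 61*(-17)) = 1/(28429 + 1037) = 1/29466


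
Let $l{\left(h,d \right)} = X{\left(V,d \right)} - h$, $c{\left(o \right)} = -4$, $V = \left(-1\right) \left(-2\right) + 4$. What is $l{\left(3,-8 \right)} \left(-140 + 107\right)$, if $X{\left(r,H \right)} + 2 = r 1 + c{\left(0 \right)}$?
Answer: $99$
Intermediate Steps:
$V = 6$ ($V = 2 + 4 = 6$)
$X{\left(r,H \right)} = -6 + r$ ($X{\left(r,H \right)} = -2 + \left(r 1 - 4\right) = -2 + \left(r - 4\right) = -2 + \left(-4 + r\right) = -6 + r$)
$l{\left(h,d \right)} = - h$ ($l{\left(h,d \right)} = \left(-6 + 6\right) - h = 0 - h = - h$)
$l{\left(3,-8 \right)} \left(-140 + 107\right) = \left(-1\right) 3 \left(-140 + 107\right) = \left(-3\right) \left(-33\right) = 99$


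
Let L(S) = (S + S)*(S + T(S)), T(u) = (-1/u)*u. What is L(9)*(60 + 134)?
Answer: 27936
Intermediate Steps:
T(u) = -1 (T(u) = (-1/u)*u = -1)
L(S) = 2*S*(-1 + S) (L(S) = (S + S)*(S - 1) = (2*S)*(-1 + S) = 2*S*(-1 + S))
L(9)*(60 + 134) = (2*9*(-1 + 9))*(60 + 134) = (2*9*8)*194 = 144*194 = 27936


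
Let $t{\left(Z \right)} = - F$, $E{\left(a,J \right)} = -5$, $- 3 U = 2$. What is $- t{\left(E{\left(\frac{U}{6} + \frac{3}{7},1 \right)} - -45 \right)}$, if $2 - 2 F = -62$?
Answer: $32$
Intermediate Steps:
$U = - \frac{2}{3}$ ($U = \left(- \frac{1}{3}\right) 2 = - \frac{2}{3} \approx -0.66667$)
$F = 32$ ($F = 1 - -31 = 1 + 31 = 32$)
$t{\left(Z \right)} = -32$ ($t{\left(Z \right)} = \left(-1\right) 32 = -32$)
$- t{\left(E{\left(\frac{U}{6} + \frac{3}{7},1 \right)} - -45 \right)} = \left(-1\right) \left(-32\right) = 32$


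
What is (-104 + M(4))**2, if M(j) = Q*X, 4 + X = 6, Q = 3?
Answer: 9604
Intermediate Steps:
X = 2 (X = -4 + 6 = 2)
M(j) = 6 (M(j) = 3*2 = 6)
(-104 + M(4))**2 = (-104 + 6)**2 = (-98)**2 = 9604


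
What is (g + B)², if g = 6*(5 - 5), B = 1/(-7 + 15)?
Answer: 1/64 ≈ 0.015625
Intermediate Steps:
B = ⅛ (B = 1/8 = ⅛ ≈ 0.12500)
g = 0 (g = 6*0 = 0)
(g + B)² = (0 + ⅛)² = (⅛)² = 1/64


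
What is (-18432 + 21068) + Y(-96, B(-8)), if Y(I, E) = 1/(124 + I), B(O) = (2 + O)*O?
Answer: 73809/28 ≈ 2636.0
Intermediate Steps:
B(O) = O*(2 + O)
(-18432 + 21068) + Y(-96, B(-8)) = (-18432 + 21068) + 1/(124 - 96) = 2636 + 1/28 = 73809/28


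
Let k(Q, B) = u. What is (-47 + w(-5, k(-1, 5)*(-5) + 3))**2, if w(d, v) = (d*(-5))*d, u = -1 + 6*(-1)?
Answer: 29584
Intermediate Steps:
u = -7 (u = -1 - 6 = -7)
k(Q, B) = -7
w(d, v) = -5*d**2 (w(d, v) = (-5*d)*d = -5*d**2)
(-47 + w(-5, k(-1, 5)*(-5) + 3))**2 = (-47 - 5*(-5)**2)**2 = (-47 - 5*25)**2 = (-47 - 125)**2 = (-172)**2 = 29584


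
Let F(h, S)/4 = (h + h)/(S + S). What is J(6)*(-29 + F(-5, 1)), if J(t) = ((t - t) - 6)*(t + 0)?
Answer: 1764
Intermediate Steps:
J(t) = -6*t (J(t) = (0 - 6)*t = -6*t)
F(h, S) = 4*h/S (F(h, S) = 4*((h + h)/(S + S)) = 4*((2*h)/((2*S))) = 4*((2*h)*(1/(2*S))) = 4*(h/S) = 4*h/S)
J(6)*(-29 + F(-5, 1)) = (-6*6)*(-29 + 4*(-5)/1) = -36*(-29 + 4*(-5)*1) = -36*(-29 - 20) = -36*(-49) = 1764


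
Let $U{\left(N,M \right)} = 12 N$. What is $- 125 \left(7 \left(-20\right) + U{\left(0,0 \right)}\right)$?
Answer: $17500$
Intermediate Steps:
$- 125 \left(7 \left(-20\right) + U{\left(0,0 \right)}\right) = - 125 \left(7 \left(-20\right) + 12 \cdot 0\right) = - 125 \left(-140 + 0\right) = \left(-125\right) \left(-140\right) = 17500$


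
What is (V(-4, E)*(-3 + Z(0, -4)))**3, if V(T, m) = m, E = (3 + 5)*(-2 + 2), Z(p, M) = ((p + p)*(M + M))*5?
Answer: 0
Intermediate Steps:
Z(p, M) = 20*M*p (Z(p, M) = ((2*p)*(2*M))*5 = (4*M*p)*5 = 20*M*p)
E = 0 (E = 8*0 = 0)
(V(-4, E)*(-3 + Z(0, -4)))**3 = (0*(-3 + 20*(-4)*0))**3 = (0*(-3 + 0))**3 = (0*(-3))**3 = 0**3 = 0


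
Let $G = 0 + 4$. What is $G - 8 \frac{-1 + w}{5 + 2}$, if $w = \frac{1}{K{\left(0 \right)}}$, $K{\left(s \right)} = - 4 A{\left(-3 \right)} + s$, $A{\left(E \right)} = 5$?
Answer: $\frac{26}{5} \approx 5.2$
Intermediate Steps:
$G = 4$
$K{\left(s \right)} = -20 + s$ ($K{\left(s \right)} = \left(-4\right) 5 + s = -20 + s$)
$w = - \frac{1}{20}$ ($w = \frac{1}{-20 + 0} = \frac{1}{-20} = - \frac{1}{20} \approx -0.05$)
$G - 8 \frac{-1 + w}{5 + 2} = 4 - 8 \frac{-1 - \frac{1}{20}}{5 + 2} = 4 - 8 \left(- \frac{21}{20 \cdot 7}\right) = 4 - 8 \left(\left(- \frac{21}{20}\right) \frac{1}{7}\right) = 4 - - \frac{6}{5} = 4 + \frac{6}{5} = \frac{26}{5}$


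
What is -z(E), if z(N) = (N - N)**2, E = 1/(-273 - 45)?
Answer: 0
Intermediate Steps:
E = -1/318 (E = 1/(-318) = -1/318 ≈ -0.0031447)
z(N) = 0 (z(N) = 0**2 = 0)
-z(E) = -1*0 = 0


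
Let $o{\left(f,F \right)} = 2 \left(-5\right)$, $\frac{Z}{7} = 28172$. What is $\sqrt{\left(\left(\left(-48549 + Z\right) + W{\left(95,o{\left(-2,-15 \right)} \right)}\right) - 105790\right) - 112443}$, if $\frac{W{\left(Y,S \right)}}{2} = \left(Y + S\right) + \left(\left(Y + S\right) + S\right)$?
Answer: $i \sqrt{69258} \approx 263.17 i$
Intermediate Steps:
$Z = 197204$ ($Z = 7 \cdot 28172 = 197204$)
$o{\left(f,F \right)} = -10$
$W{\left(Y,S \right)} = 4 Y + 6 S$ ($W{\left(Y,S \right)} = 2 \left(\left(Y + S\right) + \left(\left(Y + S\right) + S\right)\right) = 2 \left(\left(S + Y\right) + \left(\left(S + Y\right) + S\right)\right) = 2 \left(\left(S + Y\right) + \left(Y + 2 S\right)\right) = 2 \left(2 Y + 3 S\right) = 4 Y + 6 S$)
$\sqrt{\left(\left(\left(-48549 + Z\right) + W{\left(95,o{\left(-2,-15 \right)} \right)}\right) - 105790\right) - 112443} = \sqrt{\left(\left(\left(-48549 + 197204\right) + \left(4 \cdot 95 + 6 \left(-10\right)\right)\right) - 105790\right) - 112443} = \sqrt{\left(\left(148655 + \left(380 - 60\right)\right) - 105790\right) - 112443} = \sqrt{\left(\left(148655 + 320\right) - 105790\right) - 112443} = \sqrt{\left(148975 - 105790\right) - 112443} = \sqrt{43185 - 112443} = \sqrt{-69258} = i \sqrt{69258}$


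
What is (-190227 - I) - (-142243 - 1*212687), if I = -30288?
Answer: 194991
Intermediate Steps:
(-190227 - I) - (-142243 - 1*212687) = (-190227 - 1*(-30288)) - (-142243 - 1*212687) = (-190227 + 30288) - (-142243 - 212687) = -159939 - 1*(-354930) = -159939 + 354930 = 194991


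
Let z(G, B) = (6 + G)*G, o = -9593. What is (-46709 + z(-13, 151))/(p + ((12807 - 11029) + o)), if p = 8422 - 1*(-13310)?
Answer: -46618/13917 ≈ -3.3497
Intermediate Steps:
p = 21732 (p = 8422 + 13310 = 21732)
z(G, B) = G*(6 + G)
(-46709 + z(-13, 151))/(p + ((12807 - 11029) + o)) = (-46709 - 13*(6 - 13))/(21732 + ((12807 - 11029) - 9593)) = (-46709 - 13*(-7))/(21732 + (1778 - 9593)) = (-46709 + 91)/(21732 - 7815) = -46618/13917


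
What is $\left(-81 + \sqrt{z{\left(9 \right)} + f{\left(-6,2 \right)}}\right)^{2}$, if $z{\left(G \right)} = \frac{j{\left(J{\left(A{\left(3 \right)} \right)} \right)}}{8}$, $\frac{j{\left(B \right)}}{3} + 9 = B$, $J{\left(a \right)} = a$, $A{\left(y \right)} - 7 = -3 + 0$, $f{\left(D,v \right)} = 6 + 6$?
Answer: $\frac{52569}{8} - \frac{729 \sqrt{2}}{2} \approx 6055.6$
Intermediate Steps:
$f{\left(D,v \right)} = 12$
$A{\left(y \right)} = 4$ ($A{\left(y \right)} = 7 + \left(-3 + 0\right) = 7 - 3 = 4$)
$j{\left(B \right)} = -27 + 3 B$
$z{\left(G \right)} = - \frac{15}{8}$ ($z{\left(G \right)} = \frac{-27 + 3 \cdot 4}{8} = \left(-27 + 12\right) \frac{1}{8} = \left(-15\right) \frac{1}{8} = - \frac{15}{8}$)
$\left(-81 + \sqrt{z{\left(9 \right)} + f{\left(-6,2 \right)}}\right)^{2} = \left(-81 + \sqrt{- \frac{15}{8} + 12}\right)^{2} = \left(-81 + \sqrt{\frac{81}{8}}\right)^{2} = \left(-81 + \frac{9 \sqrt{2}}{4}\right)^{2}$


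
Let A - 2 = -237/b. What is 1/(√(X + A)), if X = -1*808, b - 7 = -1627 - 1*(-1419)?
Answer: -I*√3612841/53923 ≈ -0.035249*I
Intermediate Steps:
b = -201 (b = 7 + (-1627 - 1*(-1419)) = 7 + (-1627 + 1419) = 7 - 208 = -201)
X = -808
A = 213/67 (A = 2 - 237/(-201) = 2 - 237*(-1/201) = 2 + 79/67 = 213/67 ≈ 3.1791)
1/(√(X + A)) = 1/(√(-808 + 213/67)) = 1/(√(-53923/67)) = 1/(I*√3612841/67) = -I*√3612841/53923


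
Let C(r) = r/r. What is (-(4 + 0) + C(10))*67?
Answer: -201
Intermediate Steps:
C(r) = 1
(-(4 + 0) + C(10))*67 = (-(4 + 0) + 1)*67 = (-1*4 + 1)*67 = (-4 + 1)*67 = -3*67 = -201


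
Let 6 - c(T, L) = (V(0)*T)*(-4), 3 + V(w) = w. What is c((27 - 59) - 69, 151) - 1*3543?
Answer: -2325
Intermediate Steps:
V(w) = -3 + w
c(T, L) = 6 - 12*T (c(T, L) = 6 - (-3 + 0)*T*(-4) = 6 - (-3*T)*(-4) = 6 - 12*T)
c((27 - 59) - 69, 151) - 1*3543 = (6 - 12*((27 - 59) - 69)) - 1*3543 = (6 - 12*(-32 - 69)) - 3543 = (6 - 12*(-101)) - 3543 = (6 + 1212) - 3543 = 1218 - 3543 = -2325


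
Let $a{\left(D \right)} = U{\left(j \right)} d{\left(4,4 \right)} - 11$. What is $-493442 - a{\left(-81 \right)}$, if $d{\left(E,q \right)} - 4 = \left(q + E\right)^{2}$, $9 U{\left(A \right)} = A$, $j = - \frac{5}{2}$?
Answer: $- \frac{4440709}{9} \approx -4.9341 \cdot 10^{5}$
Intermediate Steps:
$j = - \frac{5}{2}$ ($j = \left(-5\right) \frac{1}{2} = - \frac{5}{2} \approx -2.5$)
$U{\left(A \right)} = \frac{A}{9}$
$d{\left(E,q \right)} = 4 + \left(E + q\right)^{2}$ ($d{\left(E,q \right)} = 4 + \left(q + E\right)^{2} = 4 + \left(E + q\right)^{2}$)
$a{\left(D \right)} = - \frac{269}{9}$ ($a{\left(D \right)} = \frac{1}{9} \left(- \frac{5}{2}\right) \left(4 + \left(4 + 4\right)^{2}\right) - 11 = - \frac{5 \left(4 + 8^{2}\right)}{18} - 11 = - \frac{5 \left(4 + 64\right)}{18} - 11 = \left(- \frac{5}{18}\right) 68 - 11 = - \frac{170}{9} - 11 = - \frac{269}{9}$)
$-493442 - a{\left(-81 \right)} = -493442 - - \frac{269}{9} = -493442 + \frac{269}{9} = - \frac{4440709}{9}$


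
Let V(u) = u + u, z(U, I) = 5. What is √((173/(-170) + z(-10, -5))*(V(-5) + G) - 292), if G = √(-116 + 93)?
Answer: √(-9589700 + 115090*I*√23)/170 ≈ 0.52401 + 18.224*I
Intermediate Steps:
G = I*√23 (G = √(-23) = I*√23 ≈ 4.7958*I)
V(u) = 2*u
√((173/(-170) + z(-10, -5))*(V(-5) + G) - 292) = √((173/(-170) + 5)*(2*(-5) + I*√23) - 292) = √((173*(-1/170) + 5)*(-10 + I*√23) - 292) = √((-173/170 + 5)*(-10 + I*√23) - 292) = √(677*(-10 + I*√23)/170 - 292) = √((-677/17 + 677*I*√23/170) - 292) = √(-5641/17 + 677*I*√23/170)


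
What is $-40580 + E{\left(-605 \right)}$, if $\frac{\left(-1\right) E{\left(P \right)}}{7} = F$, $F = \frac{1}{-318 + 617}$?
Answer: $- \frac{12133427}{299} \approx -40580.0$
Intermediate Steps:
$F = \frac{1}{299} \approx 0.0033445$
$E{\left(P \right)} = - \frac{7}{299}$ ($E{\left(P \right)} = \left(-7\right) \frac{1}{299} = - \frac{7}{299}$)
$-40580 + E{\left(-605 \right)} = -40580 - \frac{7}{299} = - \frac{12133427}{299}$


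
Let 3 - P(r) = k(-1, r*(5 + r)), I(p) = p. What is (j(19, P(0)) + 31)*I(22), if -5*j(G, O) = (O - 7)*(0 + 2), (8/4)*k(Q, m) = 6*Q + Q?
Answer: 3432/5 ≈ 686.40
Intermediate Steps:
k(Q, m) = 7*Q/2 (k(Q, m) = (6*Q + Q)/2 = (7*Q)/2 = 7*Q/2)
P(r) = 13/2 (P(r) = 3 - 7*(-1)/2 = 3 - 1*(-7/2) = 3 + 7/2 = 13/2)
j(G, O) = 14/5 - 2*O/5 (j(G, O) = -(O - 7)*(0 + 2)/5 = -(-7 + O)*2/5 = -(-14 + 2*O)/5 = 14/5 - 2*O/5)
(j(19, P(0)) + 31)*I(22) = ((14/5 - ⅖*13/2) + 31)*22 = ((14/5 - 13/5) + 31)*22 = (⅕ + 31)*22 = (156/5)*22 = 3432/5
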